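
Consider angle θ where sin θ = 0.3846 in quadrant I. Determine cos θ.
cos θ = √(1 - sin²θ) = 0.9231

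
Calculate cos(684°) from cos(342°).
cos(684°) = cos²342° - sin²342° = 0.809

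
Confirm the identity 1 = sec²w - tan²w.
RHS = 1/cos²w - sin²w/cos²w = (1 - sin²w)/cos²w = cos²w/cos²w = 1 = LHS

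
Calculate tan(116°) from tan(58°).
tan(116°) = 2 tan 58° / (1 - tan²58°) = -2.05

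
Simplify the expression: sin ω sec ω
sin ω sec ω = tan ω (using Reciprocal + quotient)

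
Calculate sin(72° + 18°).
sin(72° + 18°) = sin 72° cos 18° + cos 72° sin 18° = 1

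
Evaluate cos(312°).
cos(312°) = 0.6691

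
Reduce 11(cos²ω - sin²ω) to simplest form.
11(cos²ω - sin²ω) = 11(cos(2ω)) (using Double angle)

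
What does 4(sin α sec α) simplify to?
4(sin α sec α) = 4(tan α) (using Reciprocal + quotient)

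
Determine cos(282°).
cos(282°) = 0.2079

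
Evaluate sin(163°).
sin(163°) = 0.2924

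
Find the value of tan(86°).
tan(86°) = 14.3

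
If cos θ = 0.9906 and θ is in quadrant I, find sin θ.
sin θ = 0.1368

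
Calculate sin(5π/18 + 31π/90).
sin(5π/18 + 31π/90) = sin 5π/18 cos 31π/90 + cos 5π/18 sin 31π/90 = 0.9272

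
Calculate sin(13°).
sin(13°) = 0.225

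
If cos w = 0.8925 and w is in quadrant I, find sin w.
sin w = 0.451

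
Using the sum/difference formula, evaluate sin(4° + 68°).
sin(4° + 68°) = sin 4° cos 68° + cos 4° sin 68° = 0.9511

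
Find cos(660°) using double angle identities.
cos(660°) = 2cos²330° - 1 = 1/2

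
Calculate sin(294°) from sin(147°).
sin(294°) = 2 sin 147° cos 147° = -0.9135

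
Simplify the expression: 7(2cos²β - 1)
7(2cos²β - 1) = 7(cos(2β)) (using Double angle)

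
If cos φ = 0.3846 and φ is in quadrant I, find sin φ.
sin φ = 0.9231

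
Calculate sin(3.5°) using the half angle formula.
sin(3.5°) = √((1 - cos 7°)/2) = 0.06105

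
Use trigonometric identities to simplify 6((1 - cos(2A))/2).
6((1 - cos(2A))/2) = 6(sin²A) (using Power reduction)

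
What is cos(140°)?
cos(140°) = -0.766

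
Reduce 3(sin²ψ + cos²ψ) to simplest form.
3(sin²ψ + cos²ψ) = 3 (using Pythagorean identity)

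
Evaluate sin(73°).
sin(73°) = 0.9563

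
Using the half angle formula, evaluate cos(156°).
cos(156°) = -√((1 + cos 312°)/2) = -0.9135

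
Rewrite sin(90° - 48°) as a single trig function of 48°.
sin(90° - 48°) = cos(48°)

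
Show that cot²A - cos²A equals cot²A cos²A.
LHS = cos²A/sin²A - cos²A = cos²A(1/sin²A - 1) = cos²A · (1 - sin²A)/sin²A = cos²A · cos²A/sin²A = cos²A · cot²A = RHS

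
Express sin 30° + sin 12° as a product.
sin 30° + sin 12° = 2 sin(21°) cos(9°)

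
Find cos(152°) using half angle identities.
cos(152°) = -√((1 + cos 304°)/2) = -0.8829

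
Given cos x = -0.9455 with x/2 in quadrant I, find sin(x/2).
sin(x/2) = ±√((1 - cos x)/2); positive since x/2 ∈ QI, so sin(x/2) = 0.9863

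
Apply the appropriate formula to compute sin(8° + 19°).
sin(8° + 19°) = sin 8° cos 19° + cos 8° sin 19° = 0.454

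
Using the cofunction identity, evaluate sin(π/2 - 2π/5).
sin(π/2 - 2π/5) = cos(2π/5) = 0.309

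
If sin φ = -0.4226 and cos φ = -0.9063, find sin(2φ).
sin(2φ) = 2 sin φ cos φ = 0.766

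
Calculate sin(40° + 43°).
sin(40° + 43°) = sin 40° cos 43° + cos 40° sin 43° = 0.9925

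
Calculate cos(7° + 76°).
cos(7° + 76°) = cos 7° cos 76° - sin 7° sin 76° = 0.1219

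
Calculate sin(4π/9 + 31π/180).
sin(4π/9 + 31π/180) = sin 4π/9 cos 31π/180 + cos 4π/9 sin 31π/180 = 0.9336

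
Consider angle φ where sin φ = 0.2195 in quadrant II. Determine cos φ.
cos φ = ±√(1 - sin²φ) = -0.9756 (negative in QII)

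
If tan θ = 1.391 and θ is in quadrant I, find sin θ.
sin θ = 0.812 (using tan²θ + 1 = sec²θ)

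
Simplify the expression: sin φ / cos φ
sin φ / cos φ = tan φ (using Quotient identity)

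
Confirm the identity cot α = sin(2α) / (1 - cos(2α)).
RHS = 2 sin α cos α / (2sin²α) = cos α/sin α = cot α = LHS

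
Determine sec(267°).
sec(267°) = -19.11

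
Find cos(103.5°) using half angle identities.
cos(103.5°) = -√((1 + cos 207°)/2) = -0.2334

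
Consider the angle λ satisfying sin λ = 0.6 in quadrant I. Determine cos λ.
cos λ = √(1 - sin²λ) = 0.8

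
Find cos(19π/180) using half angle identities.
cos(19π/180) = √((1 + cos 19π/90)/2) = 0.9455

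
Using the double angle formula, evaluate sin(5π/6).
sin(5π/6) = 2 sin 5π/12 cos 5π/12 = 1/2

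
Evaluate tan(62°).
tan(62°) = 1.881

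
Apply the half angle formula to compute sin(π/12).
sin(π/12) = √((1 - cos π/6)/2) = (√6-√2)/4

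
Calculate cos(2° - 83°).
cos(2° - 83°) = cos 2° cos 83° + sin 2° sin 83° = 0.1564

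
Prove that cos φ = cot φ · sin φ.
RHS = (cos φ/sin φ) · sin φ = cos φ = LHS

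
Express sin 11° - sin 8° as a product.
sin 11° - sin 8° = 2 cos(9.5°) sin(1.5°)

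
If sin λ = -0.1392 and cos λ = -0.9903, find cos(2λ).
cos(2λ) = cos²λ - sin²λ = 0.9613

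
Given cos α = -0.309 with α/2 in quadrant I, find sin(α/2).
sin(α/2) = ±√((1 - cos α)/2); positive since α/2 ∈ QI, so sin(α/2) = 0.809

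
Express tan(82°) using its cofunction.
tan(82°) = cot(90° - 82°) = cot(8°)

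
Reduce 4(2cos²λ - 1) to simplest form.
4(2cos²λ - 1) = 4(cos(2λ)) (using Double angle)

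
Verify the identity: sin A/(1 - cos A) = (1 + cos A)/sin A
LHS = sin A(1 + cos A) / ((1 - cos A)(1 + cos A)) = sin A(1 + cos A) / (1 - cos²A) = sin A(1 + cos A) / sin²A = (1 + cos A)/sin A = RHS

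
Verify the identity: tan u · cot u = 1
LHS = (sin u/cos u) · (cos u/sin u) = 1 = RHS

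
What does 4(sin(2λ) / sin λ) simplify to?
4(sin(2λ) / sin λ) = 4(2 cos λ) (using Double angle)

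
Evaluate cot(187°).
cot(187°) = 8.144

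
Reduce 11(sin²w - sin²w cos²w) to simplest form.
11(sin²w - sin²w cos²w) = 11(sin⁴w) (using Factoring)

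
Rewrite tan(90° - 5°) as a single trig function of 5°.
tan(90° - 5°) = cot(5°)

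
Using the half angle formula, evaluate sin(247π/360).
sin(247π/360) = √((1 - cos 247π/180)/2) = 0.8339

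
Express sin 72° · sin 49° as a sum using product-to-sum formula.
sin 72° sin 49° = (1/2)[cos(72°-49°) - cos(72°+49°)]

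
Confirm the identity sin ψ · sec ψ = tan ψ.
LHS = sin ψ · (1/cos ψ) = sin ψ/cos ψ = tan ψ = RHS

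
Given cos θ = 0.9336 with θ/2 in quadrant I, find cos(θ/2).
cos(θ/2) = ±√((1 + cos θ)/2); positive since θ/2 ∈ QI, so cos(θ/2) = 0.9833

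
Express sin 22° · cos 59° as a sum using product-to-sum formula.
sin 22° cos 59° = (1/2)[sin(22°+59°) + sin(22°-59°)]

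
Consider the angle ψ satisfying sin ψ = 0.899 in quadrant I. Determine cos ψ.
cos ψ = √(1 - sin²ψ) = 0.4379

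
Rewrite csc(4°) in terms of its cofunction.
csc(4°) = sec(90° - 4°) = sec(86°)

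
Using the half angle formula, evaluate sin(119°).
sin(119°) = √((1 - cos 238°)/2) = 0.8746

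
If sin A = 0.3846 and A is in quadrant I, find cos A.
cos A = 0.9231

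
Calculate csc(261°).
csc(261°) = -1.012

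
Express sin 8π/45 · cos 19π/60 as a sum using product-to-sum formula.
sin 8π/45 cos 19π/60 = (1/2)[sin(8π/45+19π/60) + sin(8π/45-19π/60)]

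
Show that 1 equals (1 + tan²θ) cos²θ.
RHS = sec²θ · cos²θ = (1/cos²θ) · cos²θ = 1 = LHS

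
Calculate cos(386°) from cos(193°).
cos(386°) = cos²193° - sin²193° = 0.8988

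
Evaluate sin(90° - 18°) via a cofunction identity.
sin(90° - 18°) = cos(18°) = 0.9511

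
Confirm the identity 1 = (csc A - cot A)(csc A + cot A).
RHS = csc²A - cot²A = (1 + cot²A) - cot²A = 1 = LHS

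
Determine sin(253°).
sin(253°) = -0.9563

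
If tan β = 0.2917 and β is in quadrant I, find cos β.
cos β = 0.96 (using tan²β + 1 = sec²β)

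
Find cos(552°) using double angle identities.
cos(552°) = cos²276° - sin²276° = -0.9781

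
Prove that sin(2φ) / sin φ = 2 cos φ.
LHS = 2 sin φ cos φ / sin φ = 2 cos φ = RHS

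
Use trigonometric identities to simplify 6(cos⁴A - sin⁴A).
6(cos⁴A - sin⁴A) = 6(cos(2A)) (using Factoring + double angle)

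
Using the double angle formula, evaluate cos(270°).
cos(270°) = cos²135° - sin²135° = 0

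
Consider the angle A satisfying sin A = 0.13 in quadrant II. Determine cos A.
cos A = ±√(1 - sin²A) = -0.9915 (negative in QII)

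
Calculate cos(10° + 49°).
cos(10° + 49°) = cos 10° cos 49° - sin 10° sin 49° = 0.515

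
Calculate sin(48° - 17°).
sin(48° - 17°) = sin 48° cos 17° - cos 48° sin 17° = 0.515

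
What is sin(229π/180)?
sin(229π/180) = -0.7547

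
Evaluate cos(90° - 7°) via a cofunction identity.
cos(90° - 7°) = sin(7°) = 0.1219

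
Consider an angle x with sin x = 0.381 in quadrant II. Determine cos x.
cos x = ±√(1 - sin²x) = -0.9246 (negative in QII)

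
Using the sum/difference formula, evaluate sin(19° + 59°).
sin(19° + 59°) = sin 19° cos 59° + cos 19° sin 59° = 0.9781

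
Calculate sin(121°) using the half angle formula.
sin(121°) = √((1 - cos 242°)/2) = 0.8572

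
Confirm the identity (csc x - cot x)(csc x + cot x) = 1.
LHS = csc²x - cot²x = (1 + cot²x) - cot²x = 1 = RHS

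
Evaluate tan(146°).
tan(146°) = -0.6745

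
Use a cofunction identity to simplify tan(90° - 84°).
tan(90° - 84°) = cot(84°)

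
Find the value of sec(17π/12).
sec(17π/12) = -3.864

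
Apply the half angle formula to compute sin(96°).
sin(96°) = √((1 - cos 192°)/2) = 0.9945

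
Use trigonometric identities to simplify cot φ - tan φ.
cot φ - tan φ = 2 cot(2φ) (using Double angle)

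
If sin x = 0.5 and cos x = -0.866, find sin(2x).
sin(2x) = 2 sin x cos x = -0.866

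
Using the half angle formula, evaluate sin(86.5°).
sin(86.5°) = √((1 - cos 173°)/2) = 0.9981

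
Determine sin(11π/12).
sin(11π/12) = (√6-√2)/4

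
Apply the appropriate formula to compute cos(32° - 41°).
cos(32° - 41°) = cos 32° cos 41° + sin 32° sin 41° = 0.9877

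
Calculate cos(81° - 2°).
cos(81° - 2°) = cos 81° cos 2° + sin 81° sin 2° = 0.1908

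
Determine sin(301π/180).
sin(301π/180) = -0.8572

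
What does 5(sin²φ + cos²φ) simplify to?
5(sin²φ + cos²φ) = 5 (using Pythagorean identity)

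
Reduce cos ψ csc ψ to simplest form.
cos ψ csc ψ = cot ψ (using Reciprocal + quotient)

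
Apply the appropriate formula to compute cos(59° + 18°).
cos(59° + 18°) = cos 59° cos 18° - sin 59° sin 18° = 0.225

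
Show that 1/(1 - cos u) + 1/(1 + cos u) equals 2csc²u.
LHS = [(1 + cos u) + (1 - cos u)] / [(1 - cos u)(1 + cos u)] = 2/(1 - cos²u) = 2/sin²u = 2csc²u = RHS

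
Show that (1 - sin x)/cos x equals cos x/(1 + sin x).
LHS = (1 - sin x)(1 + sin x) / (cos x(1 + sin x)) = (1 - sin²x) / (cos x(1 + sin x)) = cos²x / (cos x(1 + sin x)) = cos x/(1 + sin x) = RHS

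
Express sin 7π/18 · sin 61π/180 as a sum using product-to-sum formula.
sin 7π/18 sin 61π/180 = (1/2)[cos(7π/18-61π/180) - cos(7π/18+61π/180)]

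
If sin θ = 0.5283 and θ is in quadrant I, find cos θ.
cos θ = 0.8491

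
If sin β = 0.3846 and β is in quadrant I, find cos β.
cos β = 0.9231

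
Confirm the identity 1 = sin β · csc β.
RHS = sin β · (1/sin β) = 1 = LHS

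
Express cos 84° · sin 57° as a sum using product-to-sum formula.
cos 84° sin 57° = (1/2)[sin(84°+57°) - sin(84°-57°)]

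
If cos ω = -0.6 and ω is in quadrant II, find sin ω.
sin ω = 0.8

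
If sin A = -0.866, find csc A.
csc A = 1/sin A = -1.155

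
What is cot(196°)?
cot(196°) = 3.487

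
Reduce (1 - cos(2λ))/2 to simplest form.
(1 - cos(2λ))/2 = sin²λ (using Power reduction)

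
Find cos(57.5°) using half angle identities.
cos(57.5°) = √((1 + cos 115°)/2) = 0.5373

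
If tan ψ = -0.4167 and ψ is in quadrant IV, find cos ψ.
cos ψ = 0.9231 (using tan²ψ + 1 = sec²ψ)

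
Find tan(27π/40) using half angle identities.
tan(27π/40) = sin 27π/20 / (1 + cos 27π/20) = -1.632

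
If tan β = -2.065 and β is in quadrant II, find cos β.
cos β = -0.4358 (using tan²β + 1 = sec²β)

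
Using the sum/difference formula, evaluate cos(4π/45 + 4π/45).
cos(4π/45 + 4π/45) = cos 4π/45 cos 4π/45 - sin 4π/45 sin 4π/45 = 0.848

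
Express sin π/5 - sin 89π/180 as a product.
sin π/5 - sin 89π/180 = 2 cos(25π/72) sin(-53π/360)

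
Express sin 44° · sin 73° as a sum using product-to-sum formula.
sin 44° sin 73° = (1/2)[cos(44°-73°) - cos(44°+73°)]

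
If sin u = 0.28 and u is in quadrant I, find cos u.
cos u = 0.96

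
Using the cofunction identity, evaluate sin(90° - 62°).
sin(90° - 62°) = cos(62°) = 0.4695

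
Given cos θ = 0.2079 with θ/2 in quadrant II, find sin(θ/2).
sin(θ/2) = ±√((1 - cos θ)/2); positive since θ/2 ∈ QII, so sin(θ/2) = 0.6293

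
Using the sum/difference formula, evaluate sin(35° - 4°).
sin(35° - 4°) = sin 35° cos 4° - cos 35° sin 4° = 0.515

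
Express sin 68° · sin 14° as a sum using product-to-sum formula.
sin 68° sin 14° = (1/2)[cos(68°-14°) - cos(68°+14°)]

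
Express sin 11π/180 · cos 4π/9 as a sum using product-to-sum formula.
sin 11π/180 cos 4π/9 = (1/2)[sin(11π/180+4π/9) + sin(11π/180-4π/9)]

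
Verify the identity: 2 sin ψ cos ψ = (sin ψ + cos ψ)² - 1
RHS = sin²ψ + 2 sin ψ cos ψ + cos²ψ - 1 = (sin²ψ + cos²ψ) + 2 sin ψ cos ψ - 1 = 1 + 2 sin ψ cos ψ - 1 = 2 sin ψ cos ψ = LHS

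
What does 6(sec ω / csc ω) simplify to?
6(sec ω / csc ω) = 6(tan ω) (using Reciprocal identities)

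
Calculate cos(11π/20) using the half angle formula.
cos(11π/20) = -√((1 + cos 11π/10)/2) = -0.1564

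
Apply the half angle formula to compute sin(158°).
sin(158°) = √((1 - cos 316°)/2) = 0.3746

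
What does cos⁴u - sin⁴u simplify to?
cos⁴u - sin⁴u = cos(2u) (using Factoring + double angle)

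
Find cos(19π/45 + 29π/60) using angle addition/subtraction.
cos(19π/45 + 29π/60) = cos 19π/45 cos 29π/60 - sin 19π/45 sin 29π/60 = -0.9563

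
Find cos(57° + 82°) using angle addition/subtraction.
cos(57° + 82°) = cos 57° cos 82° - sin 57° sin 82° = -0.7547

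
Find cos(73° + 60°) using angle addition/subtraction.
cos(73° + 60°) = cos 73° cos 60° - sin 73° sin 60° = -0.682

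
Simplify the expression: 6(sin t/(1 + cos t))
6(sin t/(1 + cos t)) = 6(tan(t/2)) (using Half angle)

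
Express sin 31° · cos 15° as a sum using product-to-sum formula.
sin 31° cos 15° = (1/2)[sin(31°+15°) + sin(31°-15°)]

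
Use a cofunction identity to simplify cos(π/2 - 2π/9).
cos(π/2 - 2π/9) = sin(2π/9)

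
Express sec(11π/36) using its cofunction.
sec(11π/36) = csc(π/2 - 11π/36) = csc(7π/36)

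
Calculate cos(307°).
cos(307°) = 0.6018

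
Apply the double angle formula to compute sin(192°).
sin(192°) = 2 sin 96° cos 96° = -0.2079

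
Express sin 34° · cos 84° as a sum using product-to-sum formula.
sin 34° cos 84° = (1/2)[sin(34°+84°) + sin(34°-84°)]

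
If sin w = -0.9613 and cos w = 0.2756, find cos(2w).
cos(2w) = cos²w - sin²w = -0.8481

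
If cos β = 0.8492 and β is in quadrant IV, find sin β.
sin β = -0.5281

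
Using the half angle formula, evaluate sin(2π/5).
sin(2π/5) = √((1 - cos 4π/5)/2) = 0.9511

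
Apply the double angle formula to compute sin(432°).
sin(432°) = 2 sin 216° cos 216° = 0.9511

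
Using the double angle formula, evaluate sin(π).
sin(π) = 2 sin π/2 cos π/2 = 0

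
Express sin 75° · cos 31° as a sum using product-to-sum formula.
sin 75° cos 31° = (1/2)[sin(75°+31°) + sin(75°-31°)]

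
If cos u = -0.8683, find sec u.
sec u = 1/cos u = -1.152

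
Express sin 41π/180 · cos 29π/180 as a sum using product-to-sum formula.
sin 41π/180 cos 29π/180 = (1/2)[sin(41π/180+29π/180) + sin(41π/180-29π/180)]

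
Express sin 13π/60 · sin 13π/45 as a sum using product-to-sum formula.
sin 13π/60 sin 13π/45 = (1/2)[cos(13π/60-13π/45) - cos(13π/60+13π/45)]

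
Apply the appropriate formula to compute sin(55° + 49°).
sin(55° + 49°) = sin 55° cos 49° + cos 55° sin 49° = 0.9703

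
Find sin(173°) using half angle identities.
sin(173°) = √((1 - cos 346°)/2) = 0.1219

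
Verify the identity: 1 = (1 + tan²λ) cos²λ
RHS = sec²λ · cos²λ = (1/cos²λ) · cos²λ = 1 = LHS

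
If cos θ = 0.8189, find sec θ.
sec θ = 1/cos θ = 1.221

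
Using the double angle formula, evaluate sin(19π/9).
sin(19π/9) = 2 sin 19π/18 cos 19π/18 = 0.342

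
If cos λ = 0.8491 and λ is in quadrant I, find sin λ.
sin λ = 0.5282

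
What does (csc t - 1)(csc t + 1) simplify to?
(csc t - 1)(csc t + 1) = cot²t (using Diff. of squares)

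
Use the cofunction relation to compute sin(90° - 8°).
sin(90° - 8°) = cos(8°) = 0.9903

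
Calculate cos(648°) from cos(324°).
cos(648°) = cos²324° - sin²324° = 0.309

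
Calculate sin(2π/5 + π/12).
sin(2π/5 + π/12) = sin 2π/5 cos π/12 + cos 2π/5 sin π/12 = 0.9986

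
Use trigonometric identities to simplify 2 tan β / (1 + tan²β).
2 tan β / (1 + tan²β) = sin(2β) (using Double angle)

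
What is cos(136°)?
cos(136°) = -0.7193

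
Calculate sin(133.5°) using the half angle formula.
sin(133.5°) = √((1 - cos 267°)/2) = 0.7254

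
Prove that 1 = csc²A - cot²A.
RHS = 1/sin²A - cos²A/sin²A = (1 - cos²A)/sin²A = sin²A/sin²A = 1 = LHS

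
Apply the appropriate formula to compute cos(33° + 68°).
cos(33° + 68°) = cos 33° cos 68° - sin 33° sin 68° = -0.1908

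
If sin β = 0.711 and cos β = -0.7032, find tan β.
tan β = sin β / cos β = -1.011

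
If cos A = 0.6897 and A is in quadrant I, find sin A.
sin A = 0.7241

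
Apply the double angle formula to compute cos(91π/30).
cos(91π/30) = cos²91π/60 - sin²91π/60 = -0.9945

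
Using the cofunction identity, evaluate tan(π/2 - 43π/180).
tan(π/2 - 43π/180) = cot(43π/180) = 1.072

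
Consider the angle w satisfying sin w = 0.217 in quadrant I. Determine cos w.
cos w = √(1 - sin²w) = 0.9762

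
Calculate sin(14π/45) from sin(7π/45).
sin(14π/45) = 2 sin 7π/45 cos 7π/45 = 0.829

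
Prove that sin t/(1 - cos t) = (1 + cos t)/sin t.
LHS = sin t(1 + cos t) / ((1 - cos t)(1 + cos t)) = sin t(1 + cos t) / (1 - cos²t) = sin t(1 + cos t) / sin²t = (1 + cos t)/sin t = RHS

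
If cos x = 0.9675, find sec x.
sec x = 1/cos x = 1.034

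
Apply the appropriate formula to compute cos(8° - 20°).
cos(8° - 20°) = cos 8° cos 20° + sin 8° sin 20° = 0.9781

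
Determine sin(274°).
sin(274°) = -0.9976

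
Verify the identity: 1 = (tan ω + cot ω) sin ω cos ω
RHS = (sin ω/cos ω + cos ω/sin ω) sin ω cos ω = ((sin²ω + cos²ω)/(sin ω cos ω)) · sin ω cos ω = sin²ω + cos²ω = 1 = LHS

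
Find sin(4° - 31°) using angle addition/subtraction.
sin(4° - 31°) = sin 4° cos 31° - cos 4° sin 31° = -0.454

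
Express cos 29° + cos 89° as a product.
cos 29° + cos 89° = 2 cos(59°) cos(-30°)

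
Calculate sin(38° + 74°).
sin(38° + 74°) = sin 38° cos 74° + cos 38° sin 74° = 0.9272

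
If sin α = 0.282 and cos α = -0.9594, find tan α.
tan α = sin α / cos α = -0.2939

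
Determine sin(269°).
sin(269°) = -0.9998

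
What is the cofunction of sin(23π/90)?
sin(23π/90) = cos(π/2 - 23π/90) = cos(11π/45)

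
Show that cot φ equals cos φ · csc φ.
RHS = cos φ · (1/sin φ) = cos φ/sin φ = cot φ = LHS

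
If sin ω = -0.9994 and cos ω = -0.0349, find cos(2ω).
cos(2ω) = cos²ω - sin²ω = -0.9976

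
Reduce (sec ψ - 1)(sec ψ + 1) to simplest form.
(sec ψ - 1)(sec ψ + 1) = tan²ψ (using Diff. of squares)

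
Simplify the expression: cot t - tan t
cot t - tan t = 2 cot(2t) (using Double angle)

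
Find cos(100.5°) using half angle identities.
cos(100.5°) = -√((1 + cos 201°)/2) = -0.1822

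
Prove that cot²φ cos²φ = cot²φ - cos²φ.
RHS = cos²φ/sin²φ - cos²φ = cos²φ(1/sin²φ - 1) = cos²φ · (1 - sin²φ)/sin²φ = cos²φ · cos²φ/sin²φ = cos²φ · cot²φ = LHS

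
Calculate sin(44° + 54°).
sin(44° + 54°) = sin 44° cos 54° + cos 44° sin 54° = 0.9903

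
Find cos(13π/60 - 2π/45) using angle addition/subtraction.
cos(13π/60 - 2π/45) = cos 13π/60 cos 2π/45 + sin 13π/60 sin 2π/45 = 0.8572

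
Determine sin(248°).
sin(248°) = -0.9272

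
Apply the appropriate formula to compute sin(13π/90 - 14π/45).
sin(13π/90 - 14π/45) = sin 13π/90 cos 14π/45 - cos 13π/90 sin 14π/45 = -1/2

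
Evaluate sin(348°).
sin(348°) = -0.2079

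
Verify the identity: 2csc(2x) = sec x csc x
LHS = 2/sin(2x) = 2/(2 sin x cos x) = 1/(sin x cos x) = (1/cos x)(1/sin x) = sec x csc x = RHS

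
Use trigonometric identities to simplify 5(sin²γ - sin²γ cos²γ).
5(sin²γ - sin²γ cos²γ) = 5(sin⁴γ) (using Factoring)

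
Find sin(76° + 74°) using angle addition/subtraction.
sin(76° + 74°) = sin 76° cos 74° + cos 76° sin 74° = 1/2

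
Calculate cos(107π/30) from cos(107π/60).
cos(107π/30) = 2cos²107π/60 - 1 = 0.2079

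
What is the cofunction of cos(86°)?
cos(86°) = sin(90° - 86°) = sin(4°)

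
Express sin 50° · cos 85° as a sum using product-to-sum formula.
sin 50° cos 85° = (1/2)[sin(50°+85°) + sin(50°-85°)]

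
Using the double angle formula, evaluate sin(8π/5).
sin(8π/5) = 2 sin 4π/5 cos 4π/5 = -0.9511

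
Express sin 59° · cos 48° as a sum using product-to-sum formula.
sin 59° cos 48° = (1/2)[sin(59°+48°) + sin(59°-48°)]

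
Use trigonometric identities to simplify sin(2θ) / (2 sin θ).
sin(2θ) / (2 sin θ) = cos θ (using Double angle)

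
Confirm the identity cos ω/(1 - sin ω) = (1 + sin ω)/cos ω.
RHS = (1 + sin ω)(1 - sin ω) / (cos ω(1 - sin ω)) = (1 - sin²ω) / (cos ω(1 - sin ω)) = cos²ω / (cos ω(1 - sin ω)) = cos ω/(1 - sin ω) = LHS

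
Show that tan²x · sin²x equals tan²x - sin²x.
RHS = sin²x/cos²x - sin²x = sin²x(1/cos²x - 1) = sin²x · (1 - cos²x)/cos²x = sin²x · sin²x/cos²x = sin²x · tan²x = LHS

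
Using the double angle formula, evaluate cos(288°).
cos(288°) = cos²144° - sin²144° = 0.309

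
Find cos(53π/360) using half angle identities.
cos(53π/360) = √((1 + cos 53π/180)/2) = 0.8949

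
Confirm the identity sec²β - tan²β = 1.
LHS = 1/cos²β - sin²β/cos²β = (1 - sin²β)/cos²β = cos²β/cos²β = 1 = RHS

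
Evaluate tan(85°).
tan(85°) = 11.43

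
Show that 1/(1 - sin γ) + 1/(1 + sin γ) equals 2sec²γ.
LHS = [(1 + sin γ) + (1 - sin γ)] / [(1 - sin γ)(1 + sin γ)] = 2/(1 - sin²γ) = 2/cos²γ = 2sec²γ = RHS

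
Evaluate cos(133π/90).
cos(133π/90) = -0.06976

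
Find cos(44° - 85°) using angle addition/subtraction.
cos(44° - 85°) = cos 44° cos 85° + sin 44° sin 85° = 0.7547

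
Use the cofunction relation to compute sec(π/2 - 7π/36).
sec(π/2 - 7π/36) = csc(7π/36) = 1.743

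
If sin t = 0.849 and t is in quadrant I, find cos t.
cos t = 0.5284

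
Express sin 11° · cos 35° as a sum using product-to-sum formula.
sin 11° cos 35° = (1/2)[sin(11°+35°) + sin(11°-35°)]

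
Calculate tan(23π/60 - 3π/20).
tan(23π/60 - 3π/20) = (tan 23π/60 - tan 3π/20)/(1 + tan 23π/60 tan 3π/20) = 0.9004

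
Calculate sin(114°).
sin(114°) = 0.9135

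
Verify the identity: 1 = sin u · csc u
RHS = sin u · (1/sin u) = 1 = LHS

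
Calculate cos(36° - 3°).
cos(36° - 3°) = cos 36° cos 3° + sin 36° sin 3° = 0.8387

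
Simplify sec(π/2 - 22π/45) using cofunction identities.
sec(π/2 - 22π/45) = csc(22π/45)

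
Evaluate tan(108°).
tan(108°) = -3.078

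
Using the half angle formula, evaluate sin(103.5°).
sin(103.5°) = √((1 - cos 207°)/2) = 0.9724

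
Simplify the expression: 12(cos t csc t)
12(cos t csc t) = 12(cot t) (using Reciprocal + quotient)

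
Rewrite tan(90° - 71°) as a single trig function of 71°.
tan(90° - 71°) = cot(71°)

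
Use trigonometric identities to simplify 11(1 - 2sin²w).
11(1 - 2sin²w) = 11(cos(2w)) (using Double angle)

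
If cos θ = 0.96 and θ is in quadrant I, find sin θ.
sin θ = 0.28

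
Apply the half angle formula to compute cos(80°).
cos(80°) = √((1 + cos 160°)/2) = 0.1736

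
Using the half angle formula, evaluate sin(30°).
sin(30°) = √((1 - cos 60°)/2) = 1/2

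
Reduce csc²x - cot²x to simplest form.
csc²x - cot²x = 1 (using Pythagorean identity)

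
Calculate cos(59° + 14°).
cos(59° + 14°) = cos 59° cos 14° - sin 59° sin 14° = 0.2924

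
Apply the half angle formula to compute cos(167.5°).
cos(167.5°) = -√((1 + cos 335°)/2) = -0.9763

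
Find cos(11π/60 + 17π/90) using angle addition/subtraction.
cos(11π/60 + 17π/90) = cos 11π/60 cos 17π/90 - sin 11π/60 sin 17π/90 = 0.3907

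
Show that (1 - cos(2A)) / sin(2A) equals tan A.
LHS = 2sin²A / (2 sin A cos A) = sin A/cos A = tan A = RHS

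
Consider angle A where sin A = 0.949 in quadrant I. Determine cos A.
cos A = √(1 - sin²A) = 0.3153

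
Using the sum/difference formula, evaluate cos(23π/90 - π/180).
cos(23π/90 - π/180) = cos 23π/90 cos π/180 + sin 23π/90 sin π/180 = √2/2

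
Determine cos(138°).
cos(138°) = -0.7431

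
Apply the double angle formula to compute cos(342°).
cos(342°) = cos²171° - sin²171° = 0.9511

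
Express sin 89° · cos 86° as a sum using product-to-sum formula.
sin 89° cos 86° = (1/2)[sin(89°+86°) + sin(89°-86°)]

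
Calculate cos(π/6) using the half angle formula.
cos(π/6) = √((1 + cos π/3)/2) = √3/2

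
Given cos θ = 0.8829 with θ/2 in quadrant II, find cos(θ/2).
cos(θ/2) = ±√((1 + cos θ)/2); negative since θ/2 ∈ QII, so cos(θ/2) = -0.9703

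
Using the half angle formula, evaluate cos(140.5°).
cos(140.5°) = -√((1 + cos 281°)/2) = -0.7716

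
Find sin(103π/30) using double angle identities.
sin(103π/30) = 2 sin 103π/60 cos 103π/60 = -0.9781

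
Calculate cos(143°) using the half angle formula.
cos(143°) = -√((1 + cos 286°)/2) = -0.7986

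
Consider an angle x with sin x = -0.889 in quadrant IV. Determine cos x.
cos x = √(1 - sin²x) = 0.4579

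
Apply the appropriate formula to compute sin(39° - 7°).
sin(39° - 7°) = sin 39° cos 7° - cos 39° sin 7° = 0.5299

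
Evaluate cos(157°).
cos(157°) = -0.9205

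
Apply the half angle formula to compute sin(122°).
sin(122°) = √((1 - cos 244°)/2) = 0.848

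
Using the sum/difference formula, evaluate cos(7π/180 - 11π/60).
cos(7π/180 - 11π/60) = cos 7π/180 cos 11π/60 + sin 7π/180 sin 11π/60 = 0.8988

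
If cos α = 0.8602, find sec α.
sec α = 1/cos α = 1.163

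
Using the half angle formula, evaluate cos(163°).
cos(163°) = -√((1 + cos 326°)/2) = -0.9563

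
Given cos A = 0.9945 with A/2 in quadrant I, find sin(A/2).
sin(A/2) = ±√((1 - cos A)/2); positive since A/2 ∈ QI, so sin(A/2) = 0.05244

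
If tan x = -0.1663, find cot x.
cot x = 1/tan x = -6.013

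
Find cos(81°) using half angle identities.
cos(81°) = √((1 + cos 162°)/2) = 0.1564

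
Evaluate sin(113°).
sin(113°) = 0.9205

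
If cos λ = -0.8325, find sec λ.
sec λ = 1/cos λ = -1.201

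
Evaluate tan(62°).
tan(62°) = 1.881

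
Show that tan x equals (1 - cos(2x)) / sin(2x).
RHS = 2sin²x / (2 sin x cos x) = sin x/cos x = tan x = LHS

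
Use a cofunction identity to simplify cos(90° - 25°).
cos(90° - 25°) = sin(25°)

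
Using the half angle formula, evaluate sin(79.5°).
sin(79.5°) = √((1 - cos 159°)/2) = 0.9833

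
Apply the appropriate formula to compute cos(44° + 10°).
cos(44° + 10°) = cos 44° cos 10° - sin 44° sin 10° = 0.5878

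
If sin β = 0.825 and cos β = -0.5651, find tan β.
tan β = sin β / cos β = -1.46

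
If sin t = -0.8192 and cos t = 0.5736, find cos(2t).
cos(2t) = cos²t - sin²t = -0.3421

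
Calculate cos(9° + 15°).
cos(9° + 15°) = cos 9° cos 15° - sin 9° sin 15° = 0.9135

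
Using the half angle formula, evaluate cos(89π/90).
cos(89π/90) = -√((1 + cos 89π/45)/2) = -0.9994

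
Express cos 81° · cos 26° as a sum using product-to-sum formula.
cos 81° cos 26° = (1/2)[cos(81°-26°) + cos(81°+26°)]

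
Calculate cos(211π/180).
cos(211π/180) = -0.8572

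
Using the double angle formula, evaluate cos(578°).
cos(578°) = cos²289° - sin²289° = -0.788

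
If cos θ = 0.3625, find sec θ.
sec θ = 1/cos θ = 2.759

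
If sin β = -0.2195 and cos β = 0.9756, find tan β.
tan β = sin β / cos β = -0.225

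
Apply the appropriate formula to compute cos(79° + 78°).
cos(79° + 78°) = cos 79° cos 78° - sin 79° sin 78° = -0.9205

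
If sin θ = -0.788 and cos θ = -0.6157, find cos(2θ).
cos(2θ) = cos²θ - sin²θ = -0.2419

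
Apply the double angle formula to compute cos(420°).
cos(420°) = cos²210° - sin²210° = 1/2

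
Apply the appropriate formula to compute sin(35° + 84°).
sin(35° + 84°) = sin 35° cos 84° + cos 35° sin 84° = 0.8746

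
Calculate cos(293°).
cos(293°) = 0.3907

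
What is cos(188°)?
cos(188°) = -0.9903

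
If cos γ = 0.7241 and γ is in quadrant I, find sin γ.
sin γ = 0.6897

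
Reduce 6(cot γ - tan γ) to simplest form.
6(cot γ - tan γ) = 6(2 cot(2γ)) (using Double angle)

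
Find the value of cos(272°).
cos(272°) = 0.0349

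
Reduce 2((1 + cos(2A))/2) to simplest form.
2((1 + cos(2A))/2) = 2(cos²A) (using Power reduction)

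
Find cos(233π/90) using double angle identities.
cos(233π/90) = cos²233π/180 - sin²233π/180 = -0.2756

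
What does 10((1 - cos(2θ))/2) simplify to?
10((1 - cos(2θ))/2) = 10(sin²θ) (using Power reduction)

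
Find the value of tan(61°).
tan(61°) = 1.804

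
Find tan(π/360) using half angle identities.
tan(π/360) = sin π/180 / (1 + cos π/180) = 0.008727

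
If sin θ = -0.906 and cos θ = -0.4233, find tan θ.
tan θ = sin θ / cos θ = 2.14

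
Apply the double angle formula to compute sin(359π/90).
sin(359π/90) = 2 sin 359π/180 cos 359π/180 = -0.0349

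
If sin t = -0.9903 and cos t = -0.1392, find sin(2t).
sin(2t) = 2 sin t cos t = 0.2757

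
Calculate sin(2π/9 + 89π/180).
sin(2π/9 + 89π/180) = sin 2π/9 cos 89π/180 + cos 2π/9 sin 89π/180 = 0.7771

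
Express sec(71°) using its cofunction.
sec(71°) = csc(90° - 71°) = csc(19°)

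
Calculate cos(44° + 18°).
cos(44° + 18°) = cos 44° cos 18° - sin 44° sin 18° = 0.4695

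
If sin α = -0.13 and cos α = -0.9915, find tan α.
tan α = sin α / cos α = 0.1311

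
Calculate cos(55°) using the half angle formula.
cos(55°) = √((1 + cos 110°)/2) = 0.5736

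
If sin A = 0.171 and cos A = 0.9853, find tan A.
tan A = sin A / cos A = 0.1736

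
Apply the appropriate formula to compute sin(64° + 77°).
sin(64° + 77°) = sin 64° cos 77° + cos 64° sin 77° = 0.6293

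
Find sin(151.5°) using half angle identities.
sin(151.5°) = √((1 - cos 303°)/2) = 0.4772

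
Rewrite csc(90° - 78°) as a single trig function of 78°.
csc(90° - 78°) = sec(78°)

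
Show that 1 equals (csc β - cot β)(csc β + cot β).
RHS = csc²β - cot²β = (1 + cot²β) - cot²β = 1 = LHS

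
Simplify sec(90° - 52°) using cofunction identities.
sec(90° - 52°) = csc(52°)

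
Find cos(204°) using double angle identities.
cos(204°) = cos²102° - sin²102° = -0.9135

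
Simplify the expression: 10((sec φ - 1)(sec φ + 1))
10((sec φ - 1)(sec φ + 1)) = 10(tan²φ) (using Diff. of squares)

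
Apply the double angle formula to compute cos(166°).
cos(166°) = cos²83° - sin²83° = -0.9703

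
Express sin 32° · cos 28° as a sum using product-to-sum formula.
sin 32° cos 28° = (1/2)[sin(32°+28°) + sin(32°-28°)]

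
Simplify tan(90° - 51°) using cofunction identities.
tan(90° - 51°) = cot(51°)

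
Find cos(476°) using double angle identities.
cos(476°) = 1 - 2sin²238° = -0.4384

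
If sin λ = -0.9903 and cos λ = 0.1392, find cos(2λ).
cos(2λ) = cos²λ - sin²λ = -0.9613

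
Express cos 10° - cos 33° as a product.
cos 10° - cos 33° = -2 sin(21.5°) sin(-11.5°)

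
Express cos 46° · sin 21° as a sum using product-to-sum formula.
cos 46° sin 21° = (1/2)[sin(46°+21°) - sin(46°-21°)]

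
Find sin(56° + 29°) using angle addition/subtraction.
sin(56° + 29°) = sin 56° cos 29° + cos 56° sin 29° = 0.9962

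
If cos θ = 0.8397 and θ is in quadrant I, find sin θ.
sin θ = 0.5431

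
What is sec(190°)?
sec(190°) = -1.015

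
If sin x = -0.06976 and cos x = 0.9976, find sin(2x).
sin(2x) = 2 sin x cos x = -0.1392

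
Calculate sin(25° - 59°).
sin(25° - 59°) = sin 25° cos 59° - cos 25° sin 59° = -0.5592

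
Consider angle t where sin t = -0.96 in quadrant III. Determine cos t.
cos t = ±√(1 - sin²t) = -0.28 (negative in QIII)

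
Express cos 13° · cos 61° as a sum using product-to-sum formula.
cos 13° cos 61° = (1/2)[cos(13°-61°) + cos(13°+61°)]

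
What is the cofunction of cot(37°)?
cot(37°) = tan(90° - 37°) = tan(53°)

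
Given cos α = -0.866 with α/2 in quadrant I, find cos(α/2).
cos(α/2) = ±√((1 + cos α)/2); positive since α/2 ∈ QI, so cos(α/2) = 0.2588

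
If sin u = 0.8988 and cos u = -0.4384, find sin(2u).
sin(2u) = 2 sin u cos u = -0.7881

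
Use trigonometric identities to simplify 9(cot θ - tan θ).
9(cot θ - tan θ) = 9(2 cot(2θ)) (using Double angle)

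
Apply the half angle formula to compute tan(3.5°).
tan(3.5°) = sin 7° / (1 + cos 7°) = 0.06116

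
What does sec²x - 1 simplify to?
sec²x - 1 = tan²x (using Pythagorean identity)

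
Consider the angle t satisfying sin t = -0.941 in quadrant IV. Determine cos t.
cos t = √(1 - sin²t) = 0.3384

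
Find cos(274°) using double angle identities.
cos(274°) = cos²137° - sin²137° = 0.06976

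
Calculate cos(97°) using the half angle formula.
cos(97°) = -√((1 + cos 194°)/2) = -0.1219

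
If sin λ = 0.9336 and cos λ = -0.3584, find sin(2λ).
sin(2λ) = 2 sin λ cos λ = -0.6692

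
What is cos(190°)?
cos(190°) = -0.9848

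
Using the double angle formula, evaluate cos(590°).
cos(590°) = cos²295° - sin²295° = -0.6428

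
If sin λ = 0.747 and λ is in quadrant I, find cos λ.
cos λ = 0.6648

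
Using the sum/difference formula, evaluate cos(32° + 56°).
cos(32° + 56°) = cos 32° cos 56° - sin 32° sin 56° = 0.0349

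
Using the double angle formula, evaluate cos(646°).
cos(646°) = cos²323° - sin²323° = 0.2756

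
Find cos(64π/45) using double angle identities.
cos(64π/45) = cos²32π/45 - sin²32π/45 = -0.2419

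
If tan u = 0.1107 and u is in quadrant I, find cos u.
cos u = 0.9939 (using tan²u + 1 = sec²u)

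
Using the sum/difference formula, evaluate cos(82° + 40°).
cos(82° + 40°) = cos 82° cos 40° - sin 82° sin 40° = -0.5299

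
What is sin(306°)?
sin(306°) = -0.809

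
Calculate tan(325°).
tan(325°) = -0.7002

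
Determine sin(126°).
sin(126°) = 0.809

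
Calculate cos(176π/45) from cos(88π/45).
cos(176π/45) = cos²88π/45 - sin²88π/45 = 0.9613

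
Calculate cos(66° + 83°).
cos(66° + 83°) = cos 66° cos 83° - sin 66° sin 83° = -0.8572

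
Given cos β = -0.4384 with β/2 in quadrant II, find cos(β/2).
cos(β/2) = ±√((1 + cos β)/2); negative since β/2 ∈ QII, so cos(β/2) = -0.5299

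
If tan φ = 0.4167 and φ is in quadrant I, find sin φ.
sin φ = 0.3846 (using tan²φ + 1 = sec²φ)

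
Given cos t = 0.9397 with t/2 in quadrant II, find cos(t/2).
cos(t/2) = ±√((1 + cos t)/2); negative since t/2 ∈ QII, so cos(t/2) = -0.9848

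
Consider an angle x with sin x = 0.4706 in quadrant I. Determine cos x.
cos x = √(1 - sin²x) = 0.8823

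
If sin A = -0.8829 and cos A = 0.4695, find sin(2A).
sin(2A) = 2 sin A cos A = -0.829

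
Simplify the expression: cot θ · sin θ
cot θ · sin θ = cos θ (using Quotient identity)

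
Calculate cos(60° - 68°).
cos(60° - 68°) = cos 60° cos 68° + sin 60° sin 68° = 0.9903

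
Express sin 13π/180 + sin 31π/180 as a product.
sin 13π/180 + sin 31π/180 = 2 sin(11π/90) cos(-π/20)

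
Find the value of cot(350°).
cot(350°) = -5.671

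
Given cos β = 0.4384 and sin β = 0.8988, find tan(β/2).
tan(β/2) = sin β / (1 + cos β) = 0.6249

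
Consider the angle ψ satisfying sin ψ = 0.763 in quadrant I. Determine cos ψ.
cos ψ = √(1 - sin²ψ) = 0.6464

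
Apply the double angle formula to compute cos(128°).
cos(128°) = cos²64° - sin²64° = -0.6157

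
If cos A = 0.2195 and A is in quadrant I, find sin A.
sin A = 0.9756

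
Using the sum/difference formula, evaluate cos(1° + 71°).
cos(1° + 71°) = cos 1° cos 71° - sin 1° sin 71° = 0.309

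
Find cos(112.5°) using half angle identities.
cos(112.5°) = -√((1 + cos 225°)/2) = -0.3827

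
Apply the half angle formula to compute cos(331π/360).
cos(331π/360) = -√((1 + cos 331π/180)/2) = -0.9681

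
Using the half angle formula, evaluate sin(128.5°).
sin(128.5°) = √((1 - cos 257°)/2) = 0.7826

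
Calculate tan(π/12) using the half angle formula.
tan(π/12) = sin π/6 / (1 + cos π/6) = 2-√3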